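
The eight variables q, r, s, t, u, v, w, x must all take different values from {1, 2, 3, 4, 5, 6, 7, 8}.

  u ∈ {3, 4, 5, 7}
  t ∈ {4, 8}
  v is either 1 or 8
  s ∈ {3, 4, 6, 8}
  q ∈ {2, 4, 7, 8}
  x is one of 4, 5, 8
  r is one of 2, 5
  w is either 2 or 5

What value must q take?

The 8 variables together cover exactly {1, 2, 3, 4, 5, 6, 7, 8} — 8 values for 8 variables — and 1 appears only in v's list, so v = 1.
The 7 still-open variables together cover exactly {2, 3, 4, 5, 6, 7, 8} — 7 values for 7 variables — and 6 appears only in s's list, so s = 6.
The 6 still-open variables draw from only 6 values {2, 3, 4, 5, 7, 8}, so each is used; only u can be 3, hence u = 3.
The 5 still-open variables draw from only 5 values {2, 4, 5, 7, 8}, so each is used; only q can be 7, hence q = 7.

7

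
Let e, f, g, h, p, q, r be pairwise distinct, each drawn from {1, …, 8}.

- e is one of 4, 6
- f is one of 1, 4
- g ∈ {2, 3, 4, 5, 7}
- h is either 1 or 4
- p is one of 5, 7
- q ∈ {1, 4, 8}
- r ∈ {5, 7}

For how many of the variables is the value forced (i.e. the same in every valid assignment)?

The 2 variables f and h are confined to {1, 4}, which locks those values in; drop them from e, g, q.
That leaves e = 6.
That leaves q = 8.
p and r share exactly the 2 values {5, 7}; by pigeonhole those values go to them, so strike 5, 7 from g.
Determined: e=6, q=8. The other variables each still have more than one consistent value. That makes 2.

2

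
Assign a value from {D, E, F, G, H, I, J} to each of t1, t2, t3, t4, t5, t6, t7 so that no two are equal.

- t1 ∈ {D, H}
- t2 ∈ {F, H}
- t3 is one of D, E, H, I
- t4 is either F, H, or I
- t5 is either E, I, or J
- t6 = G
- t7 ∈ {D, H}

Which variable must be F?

t6 must be G (only option left).
The 6 still-open variables draw from only 6 values {D, E, F, H, I, J}, so each is used; only t5 can be J, hence t5 = J.
The 5 still-open variables together cover exactly {D, E, F, H, I} — 5 values for 5 variables — and E appears only in t3's list, so t3 = E.
The 4 still-open variables together cover exactly {D, F, H, I} — 4 values for 4 variables — and I appears only in t4's list, so t4 = I.
The 3 still-open variables together cover exactly {D, F, H} — 3 values for 3 variables — and F appears only in t2's list, so t2 = F.

t2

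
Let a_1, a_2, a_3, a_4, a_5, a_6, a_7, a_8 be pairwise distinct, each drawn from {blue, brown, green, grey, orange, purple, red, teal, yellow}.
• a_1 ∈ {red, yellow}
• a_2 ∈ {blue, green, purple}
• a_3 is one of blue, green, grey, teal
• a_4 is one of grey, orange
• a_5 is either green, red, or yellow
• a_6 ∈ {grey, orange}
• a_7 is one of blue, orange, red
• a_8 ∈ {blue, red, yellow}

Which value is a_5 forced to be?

green

Among the 8 variables, purple fits only a_2 (and all 8 values in {blue, green, grey, orange, purple, red, teal, yellow} must be used), so a_2 = purple.
The 7 still-open variables draw from only 7 values {blue, green, grey, orange, red, teal, yellow}, so each is used; only a_3 can be teal, hence a_3 = teal.
The 6 still-open variables draw from only 6 values {blue, green, grey, orange, red, yellow}, so each is used; only a_5 can be green, hence a_5 = green.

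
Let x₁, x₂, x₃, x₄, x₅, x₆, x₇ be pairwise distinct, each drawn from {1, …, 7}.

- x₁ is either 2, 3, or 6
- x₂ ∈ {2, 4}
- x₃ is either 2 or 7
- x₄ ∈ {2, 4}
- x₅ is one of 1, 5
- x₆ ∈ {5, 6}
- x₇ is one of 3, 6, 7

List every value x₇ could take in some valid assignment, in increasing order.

Among the 7 variables, 1 fits only x₅ (and all 7 values in {1, 2, 3, 4, 5, 6, 7} must be used), so x₅ = 1.
The 6 still-open variables draw from only 6 values {2, 3, 4, 5, 6, 7}, so each is used; only x₆ can be 5, hence x₆ = 5.
The 2 variables x₂ and x₄ are confined to {2, 4}, which locks those values in; drop them from x₁, x₃.
x₃'s domain is down to {7}, so x₃ = 7. Remove 7 from x₇.
No further eliminations apply; x₇ can still be any of 3, 6.

3, 6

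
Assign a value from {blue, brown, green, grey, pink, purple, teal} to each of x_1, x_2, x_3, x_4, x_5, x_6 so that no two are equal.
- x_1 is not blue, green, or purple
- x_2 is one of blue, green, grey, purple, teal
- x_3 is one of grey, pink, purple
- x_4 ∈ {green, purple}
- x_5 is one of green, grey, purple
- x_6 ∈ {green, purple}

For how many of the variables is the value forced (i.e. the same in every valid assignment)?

2

The 2 variables x_4 and x_6 are confined to {green, purple}, which locks those values in; drop them from x_2, x_3, x_5.
x_5 has just one choice, so x_5 = grey. Eliminate grey elsewhere: x_1, x_2, x_3.
That leaves x_3 = pink. Strike pink from x_1.
Determined: x_3=pink, x_5=grey. The other variables each still have more than one consistent value. That makes 2.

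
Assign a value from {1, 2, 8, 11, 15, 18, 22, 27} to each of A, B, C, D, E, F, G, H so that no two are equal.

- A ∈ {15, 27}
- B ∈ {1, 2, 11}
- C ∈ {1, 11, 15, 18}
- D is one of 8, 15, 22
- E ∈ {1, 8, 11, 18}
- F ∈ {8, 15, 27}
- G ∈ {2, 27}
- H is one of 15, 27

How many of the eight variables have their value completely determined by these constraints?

The 8 variables draw from only 8 values {1, 2, 8, 11, 15, 18, 22, 27}, so each is used; only D can be 22, hence D = 22.
A and H between them cover only {15, 27} — a naked pair. Remove those values from C, F, G.
F's domain is down to {8}, so F = 8. Remove 8 from E.
G has just one choice, so G = 2. Remove 2 from B.
Determined: D=22, F=8, G=2. The other variables each still have more than one consistent value. That makes 3.

3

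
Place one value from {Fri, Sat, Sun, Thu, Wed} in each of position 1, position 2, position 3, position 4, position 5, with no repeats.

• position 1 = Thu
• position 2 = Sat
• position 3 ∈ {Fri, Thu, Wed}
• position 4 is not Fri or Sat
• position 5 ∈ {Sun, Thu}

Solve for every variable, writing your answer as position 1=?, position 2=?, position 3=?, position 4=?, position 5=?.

position 1=Thu, position 2=Sat, position 3=Fri, position 4=Wed, position 5=Sun

position 1 has just one choice, so position 1 = Thu. Strike Thu from position 3, position 4, position 5.
position 2 must be Sat (only option left).
position 5 has just one choice, so position 5 = Sun. So position 4 can't be Sun.
position 4's domain is down to {Wed}, so position 4 = Wed. So position 3 can't be Wed.
position 3's domain is down to {Fri}, so position 3 = Fri.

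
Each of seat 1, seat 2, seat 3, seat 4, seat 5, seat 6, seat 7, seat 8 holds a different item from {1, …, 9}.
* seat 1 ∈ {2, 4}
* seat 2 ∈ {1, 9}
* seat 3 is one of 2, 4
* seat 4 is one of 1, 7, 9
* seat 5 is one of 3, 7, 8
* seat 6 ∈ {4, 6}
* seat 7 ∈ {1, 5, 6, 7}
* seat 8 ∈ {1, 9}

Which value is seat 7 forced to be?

The 2 variables seat 1 and seat 3 are confined to {2, 4}, which locks those values in; drop them from seat 6.
seat 6 has just one choice, so seat 6 = 6. Strike 6 from seat 7.
seat 2 and seat 8 share exactly the 2 values {1, 9}; by pigeonhole those values go to them, so strike 1, 9 from seat 4, seat 7.
seat 4 must be 7 (only option left). Remove 7 from seat 5, seat 7.
So seat 7 = 5.

5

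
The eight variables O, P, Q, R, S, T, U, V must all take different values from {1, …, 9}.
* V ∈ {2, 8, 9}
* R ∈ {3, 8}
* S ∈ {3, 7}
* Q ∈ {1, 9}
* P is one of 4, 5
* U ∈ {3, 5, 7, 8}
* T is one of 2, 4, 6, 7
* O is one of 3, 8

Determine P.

4

O and R share exactly the 2 values {3, 8}; by pigeonhole those values go to them, so strike 3, 8 from S, U, V.
S's domain is down to {7}, so S = 7. Eliminate 7 elsewhere: T, U.
U must be 5 (only option left). Strike 5 from P.
So P = 4.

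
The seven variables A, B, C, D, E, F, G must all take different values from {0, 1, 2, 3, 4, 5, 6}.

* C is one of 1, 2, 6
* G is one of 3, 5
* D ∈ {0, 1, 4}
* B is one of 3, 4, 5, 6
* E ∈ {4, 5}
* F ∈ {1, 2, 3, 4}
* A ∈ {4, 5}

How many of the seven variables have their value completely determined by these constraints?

3

The 7 variables together cover exactly {0, 1, 2, 3, 4, 5, 6} — 7 values for 7 variables — and 0 appears only in D's list, so D = 0.
A and E between them cover only {4, 5} — a naked pair. Remove those values from B, F, G.
G's domain is down to {3}, so G = 3. Remove 3 from B, F.
B's domain is down to {6}, so B = 6. Eliminate 6 elsewhere: C.
Determined: B=6, D=0, G=3. The other variables each still have more than one consistent value. That makes 3.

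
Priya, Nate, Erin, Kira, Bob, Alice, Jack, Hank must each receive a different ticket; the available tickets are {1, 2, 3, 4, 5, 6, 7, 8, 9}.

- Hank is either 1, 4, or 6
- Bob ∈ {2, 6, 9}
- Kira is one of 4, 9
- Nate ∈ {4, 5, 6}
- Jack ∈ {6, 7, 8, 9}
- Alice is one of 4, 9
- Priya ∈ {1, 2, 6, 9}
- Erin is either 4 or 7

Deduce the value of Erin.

7

Among the 8 variables, 5 fits only Nate (and all 8 values in {1, 2, 4, 5, 6, 7, 8, 9} must be used), so Nate = 5.
Among the 7 still-open variables, 8 fits only Jack (and all 7 values in {1, 2, 4, 6, 7, 8, 9} must be used), so Jack = 8.
The 6 still-open variables draw from only 6 values {1, 2, 4, 6, 7, 9}, so each is used; only Erin can be 7, hence Erin = 7.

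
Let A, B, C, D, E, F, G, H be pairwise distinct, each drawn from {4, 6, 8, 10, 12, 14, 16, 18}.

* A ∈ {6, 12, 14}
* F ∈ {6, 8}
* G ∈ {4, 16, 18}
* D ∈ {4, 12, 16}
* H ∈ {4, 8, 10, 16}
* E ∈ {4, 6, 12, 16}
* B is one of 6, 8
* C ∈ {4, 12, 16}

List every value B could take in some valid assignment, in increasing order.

6, 8

Among the 8 variables, 10 fits only H (and all 8 values in {4, 6, 8, 10, 12, 14, 16, 18} must be used), so H = 10.
The 7 still-open variables together cover exactly {4, 6, 8, 12, 14, 16, 18} — 7 values for 7 variables — and 14 appears only in A's list, so A = 14.
The 6 still-open variables together cover exactly {4, 6, 8, 12, 16, 18} — 6 values for 6 variables — and 18 appears only in G's list, so G = 18.
B and F share exactly the 2 values {6, 8}; by pigeonhole those values go to them, so strike 6, 8 from E.
No further eliminations apply; B can still be any of 6, 8.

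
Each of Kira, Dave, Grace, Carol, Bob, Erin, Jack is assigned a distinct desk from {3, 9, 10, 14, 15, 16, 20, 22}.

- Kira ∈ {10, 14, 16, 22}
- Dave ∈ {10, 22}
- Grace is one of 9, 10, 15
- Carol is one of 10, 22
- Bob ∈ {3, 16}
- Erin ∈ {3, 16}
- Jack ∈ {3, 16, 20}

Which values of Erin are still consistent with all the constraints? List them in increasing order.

3, 16

Dave and Carol between them cover only {10, 22} — a naked pair. Remove those values from Kira, Grace.
Bob and Erin share exactly the 2 values {3, 16}; by pigeonhole those values go to them, so strike 3, 16 from Kira, Jack.
That leaves Kira = 14.
Jack must be 20 (only option left).
No further eliminations apply; Erin can still be any of 3, 16.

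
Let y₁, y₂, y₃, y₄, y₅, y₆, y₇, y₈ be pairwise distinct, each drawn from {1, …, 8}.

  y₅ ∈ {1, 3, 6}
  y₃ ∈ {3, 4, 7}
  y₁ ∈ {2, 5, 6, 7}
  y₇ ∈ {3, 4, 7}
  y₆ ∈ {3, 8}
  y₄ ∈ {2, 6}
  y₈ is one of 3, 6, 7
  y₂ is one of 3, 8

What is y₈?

Among the 8 variables, 1 fits only y₅ (and all 8 values in {1, 2, 3, 4, 5, 6, 7, 8} must be used), so y₅ = 1.
Among the 7 still-open variables, 5 fits only y₁ (and all 7 values in {2, 3, 4, 5, 6, 7, 8} must be used), so y₁ = 5.
Among the 6 still-open variables, 2 fits only y₄ (and all 6 values in {2, 3, 4, 6, 7, 8} must be used), so y₄ = 2.
The 5 still-open variables together cover exactly {3, 4, 6, 7, 8} — 5 values for 5 variables — and 6 appears only in y₈'s list, so y₈ = 6.

6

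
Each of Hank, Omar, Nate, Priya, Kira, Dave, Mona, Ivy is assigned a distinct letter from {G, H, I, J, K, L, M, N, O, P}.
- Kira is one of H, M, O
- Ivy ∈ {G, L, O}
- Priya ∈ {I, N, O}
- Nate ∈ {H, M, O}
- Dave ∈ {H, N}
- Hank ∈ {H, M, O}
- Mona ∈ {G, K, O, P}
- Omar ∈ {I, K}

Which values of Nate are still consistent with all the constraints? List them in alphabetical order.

H, M, O

The 3 variables Hank, Nate, Kira are confined to {H, M, O}, which locks those values in; drop them from Priya, Dave, Mona, Ivy.
Dave has just one choice, so Dave = N. Eliminate N elsewhere: Priya.
Priya must be I (only option left). Strike I from Omar.
That leaves Omar = K. Strike K from Mona.
No further eliminations apply; Nate can still be any of H, M, O.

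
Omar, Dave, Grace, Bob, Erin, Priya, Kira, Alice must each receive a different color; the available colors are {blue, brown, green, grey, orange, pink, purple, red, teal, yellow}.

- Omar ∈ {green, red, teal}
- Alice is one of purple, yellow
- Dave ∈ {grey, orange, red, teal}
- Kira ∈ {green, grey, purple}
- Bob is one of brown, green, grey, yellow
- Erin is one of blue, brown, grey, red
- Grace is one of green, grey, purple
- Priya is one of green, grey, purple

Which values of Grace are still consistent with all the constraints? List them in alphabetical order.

green, grey, purple

Grace, Priya, Kira between them cover only {green, grey, purple} — a naked triple. Remove those values from Omar, Dave, Bob, Erin, Alice.
Alice must be yellow (only option left). Remove yellow from Bob.
Bob must be brown (only option left). Strike brown from Erin.
No further eliminations apply; Grace can still be any of green, grey, purple.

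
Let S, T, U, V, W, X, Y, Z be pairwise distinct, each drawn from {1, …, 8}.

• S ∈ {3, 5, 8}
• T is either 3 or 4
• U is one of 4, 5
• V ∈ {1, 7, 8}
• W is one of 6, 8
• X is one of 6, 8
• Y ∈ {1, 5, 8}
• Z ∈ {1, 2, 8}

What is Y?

1

Among the 8 variables, 2 fits only Z (and all 8 values in {1, 2, 3, 4, 5, 6, 7, 8} must be used), so Z = 2.
The 7 still-open variables draw from only 7 values {1, 3, 4, 5, 6, 7, 8}, so each is used; only V can be 7, hence V = 7.
The 6 still-open variables draw from only 6 values {1, 3, 4, 5, 6, 8}, so each is used; only Y can be 1, hence Y = 1.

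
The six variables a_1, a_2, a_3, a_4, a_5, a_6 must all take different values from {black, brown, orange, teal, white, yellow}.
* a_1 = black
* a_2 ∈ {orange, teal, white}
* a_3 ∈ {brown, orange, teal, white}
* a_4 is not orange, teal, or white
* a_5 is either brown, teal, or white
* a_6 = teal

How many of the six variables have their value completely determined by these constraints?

3

a_1 has just one choice, so a_1 = black. Eliminate black elsewhere: a_4.
a_6 has just one choice, so a_6 = teal. Eliminate teal elsewhere: a_2, a_3, a_5.
The 4 still-open variables together cover exactly {brown, orange, white, yellow} — 4 values for 4 variables — and yellow appears only in a_4's list, so a_4 = yellow.
Determined: a_1=black, a_4=yellow, a_6=teal. The other variables each still have more than one consistent value. That makes 3.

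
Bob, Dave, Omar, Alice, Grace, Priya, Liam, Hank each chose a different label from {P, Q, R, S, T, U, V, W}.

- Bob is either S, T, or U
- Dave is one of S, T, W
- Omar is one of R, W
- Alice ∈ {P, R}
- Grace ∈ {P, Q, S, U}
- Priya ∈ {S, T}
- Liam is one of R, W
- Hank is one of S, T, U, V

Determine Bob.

U

Among the 8 variables, Q fits only Grace (and all 8 values in {P, Q, R, S, T, U, V, W} must be used), so Grace = Q.
Among the 7 still-open variables, P fits only Alice (and all 7 values in {P, R, S, T, U, V, W} must be used), so Alice = P.
Among the 6 still-open variables, V fits only Hank (and all 6 values in {R, S, T, U, V, W} must be used), so Hank = V.
The 5 still-open variables draw from only 5 values {R, S, T, U, W}, so each is used; only Bob can be U, hence Bob = U.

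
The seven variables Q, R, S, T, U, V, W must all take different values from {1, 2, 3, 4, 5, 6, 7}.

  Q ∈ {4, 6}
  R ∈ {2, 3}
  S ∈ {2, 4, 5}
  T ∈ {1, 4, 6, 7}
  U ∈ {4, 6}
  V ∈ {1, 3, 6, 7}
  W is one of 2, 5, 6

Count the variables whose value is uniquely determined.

1

Q and U share exactly the 2 values {4, 6}; by pigeonhole those values go to them, so strike 4, 6 from S, T, V, W.
The 2 variables S and W are confined to {2, 5}, which locks those values in; drop them from R.
R's domain is down to {3}, so R = 3. Remove 3 from V.
Determined: R=3. The other variables each still have more than one consistent value. That makes 1.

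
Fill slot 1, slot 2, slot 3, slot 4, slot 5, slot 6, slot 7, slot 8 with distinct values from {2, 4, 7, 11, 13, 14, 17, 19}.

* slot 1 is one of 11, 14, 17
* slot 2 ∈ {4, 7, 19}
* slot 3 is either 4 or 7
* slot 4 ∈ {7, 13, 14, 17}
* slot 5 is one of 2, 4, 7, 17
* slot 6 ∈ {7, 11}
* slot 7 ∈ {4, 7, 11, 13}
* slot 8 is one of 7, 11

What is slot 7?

The 8 variables together cover exactly {2, 4, 7, 11, 13, 14, 17, 19} — 8 values for 8 variables — and 2 appears only in slot 5's list, so slot 5 = 2.
The 7 still-open variables together cover exactly {4, 7, 11, 13, 14, 17, 19} — 7 values for 7 variables — and 19 appears only in slot 2's list, so slot 2 = 19.
slot 6 and slot 8 share exactly the 2 values {7, 11}; by pigeonhole those values go to them, so strike 7, 11 from slot 1, slot 3, slot 4, slot 7.
slot 3 must be 4 (only option left). Remove 4 from slot 7.
So slot 7 = 13.

13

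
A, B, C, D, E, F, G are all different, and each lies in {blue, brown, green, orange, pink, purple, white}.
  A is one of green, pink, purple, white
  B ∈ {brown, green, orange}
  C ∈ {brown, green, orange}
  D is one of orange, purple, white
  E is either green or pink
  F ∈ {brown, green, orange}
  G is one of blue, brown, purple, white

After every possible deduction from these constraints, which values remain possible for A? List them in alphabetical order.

The 7 variables together cover exactly {blue, brown, green, orange, pink, purple, white} — 7 values for 7 variables — and blue appears only in G's list, so G = blue.
B, C, F between them cover only {brown, green, orange} — a naked triple. Remove those values from A, D, E.
That leaves E = pink. Strike pink from A.
No further eliminations apply; A can still be any of purple, white.

purple, white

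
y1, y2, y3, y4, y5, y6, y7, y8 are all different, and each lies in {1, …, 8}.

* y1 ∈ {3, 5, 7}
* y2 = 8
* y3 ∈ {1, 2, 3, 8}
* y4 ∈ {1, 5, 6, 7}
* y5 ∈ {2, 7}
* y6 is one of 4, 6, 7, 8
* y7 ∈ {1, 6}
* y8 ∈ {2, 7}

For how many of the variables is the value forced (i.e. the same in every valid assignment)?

y2's domain is down to {8}, so y2 = 8. Remove 8 from y3, y6.
The 7 still-open variables draw from only 7 values {1, 2, 3, 4, 5, 6, 7}, so each is used; only y6 can be 4, hence y6 = 4.
y5 and y8 share exactly the 2 values {2, 7}; by pigeonhole those values go to them, so strike 2, 7 from y1, y3, y4.
Determined: y2=8, y6=4. The other variables each still have more than one consistent value. That makes 2.

2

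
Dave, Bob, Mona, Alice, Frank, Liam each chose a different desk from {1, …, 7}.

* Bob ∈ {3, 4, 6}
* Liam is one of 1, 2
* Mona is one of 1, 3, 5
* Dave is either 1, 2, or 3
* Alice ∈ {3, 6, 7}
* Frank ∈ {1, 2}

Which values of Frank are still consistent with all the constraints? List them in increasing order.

Frank and Liam share exactly the 2 values {1, 2}; by pigeonhole those values go to them, so strike 1, 2 from Dave, Mona.
That leaves Dave = 3. So Bob, Mona, Alice can't be 3.
Mona must be 5 (only option left).
No further eliminations apply; Frank can still be any of 1, 2.

1, 2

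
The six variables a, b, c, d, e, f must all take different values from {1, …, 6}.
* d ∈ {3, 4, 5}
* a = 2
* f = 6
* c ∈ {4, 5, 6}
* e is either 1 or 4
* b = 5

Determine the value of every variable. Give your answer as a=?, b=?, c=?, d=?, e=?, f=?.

a=2, b=5, c=4, d=3, e=1, f=6

a's domain is down to {2}, so a = 2.
That leaves b = 5. Eliminate 5 elsewhere: c, d.
f must be 6 (only option left). Remove 6 from c.
That leaves c = 4. Strike 4 from d, e.
d must be 3 (only option left).
That leaves e = 1.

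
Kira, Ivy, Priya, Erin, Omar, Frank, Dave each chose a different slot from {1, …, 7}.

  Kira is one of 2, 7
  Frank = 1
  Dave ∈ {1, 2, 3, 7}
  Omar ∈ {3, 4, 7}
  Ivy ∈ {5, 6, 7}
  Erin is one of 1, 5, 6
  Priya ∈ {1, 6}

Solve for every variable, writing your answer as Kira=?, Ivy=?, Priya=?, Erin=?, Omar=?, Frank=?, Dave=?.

Kira=2, Ivy=7, Priya=6, Erin=5, Omar=4, Frank=1, Dave=3

Frank must be 1 (only option left). So Priya, Erin, Dave can't be 1.
That leaves Priya = 6. Eliminate 6 elsewhere: Ivy, Erin.
Erin has just one choice, so Erin = 5. Remove 5 from Ivy.
Ivy must be 7 (only option left). Strike 7 from Kira, Omar, Dave.
Kira has just one choice, so Kira = 2. Strike 2 from Dave.
That leaves Dave = 3. Remove 3 from Omar.
Omar's domain is down to {4}, so Omar = 4.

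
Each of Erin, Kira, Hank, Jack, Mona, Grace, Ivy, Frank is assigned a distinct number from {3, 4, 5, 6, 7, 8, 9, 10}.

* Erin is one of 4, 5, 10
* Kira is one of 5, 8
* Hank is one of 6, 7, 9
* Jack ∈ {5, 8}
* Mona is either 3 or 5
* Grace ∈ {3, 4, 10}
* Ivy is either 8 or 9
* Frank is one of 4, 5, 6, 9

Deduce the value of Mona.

3

The 8 variables draw from only 8 values {3, 4, 5, 6, 7, 8, 9, 10}, so each is used; only Hank can be 7, hence Hank = 7.
The 7 still-open variables draw from only 7 values {3, 4, 5, 6, 8, 9, 10}, so each is used; only Frank can be 6, hence Frank = 6.
The 6 still-open variables together cover exactly {3, 4, 5, 8, 9, 10} — 6 values for 6 variables — and 9 appears only in Ivy's list, so Ivy = 9.
The 2 variables Kira and Jack are confined to {5, 8}, which locks those values in; drop them from Erin, Mona.
So Mona = 3.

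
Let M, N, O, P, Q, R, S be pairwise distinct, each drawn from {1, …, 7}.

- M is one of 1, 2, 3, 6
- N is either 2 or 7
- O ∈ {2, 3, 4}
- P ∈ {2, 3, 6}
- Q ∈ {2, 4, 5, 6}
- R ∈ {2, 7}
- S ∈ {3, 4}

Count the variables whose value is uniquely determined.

The 7 variables draw from only 7 values {1, 2, 3, 4, 5, 6, 7}, so each is used; only M can be 1, hence M = 1.
The 6 still-open variables together cover exactly {2, 3, 4, 5, 6, 7} — 6 values for 6 variables — and 5 appears only in Q's list, so Q = 5.
The 5 still-open variables draw from only 5 values {2, 3, 4, 6, 7}, so each is used; only P can be 6, hence P = 6.
The 2 variables N and R are confined to {2, 7}, which locks those values in; drop them from O.
Determined: M=1, P=6, Q=5. The other variables each still have more than one consistent value. That makes 3.

3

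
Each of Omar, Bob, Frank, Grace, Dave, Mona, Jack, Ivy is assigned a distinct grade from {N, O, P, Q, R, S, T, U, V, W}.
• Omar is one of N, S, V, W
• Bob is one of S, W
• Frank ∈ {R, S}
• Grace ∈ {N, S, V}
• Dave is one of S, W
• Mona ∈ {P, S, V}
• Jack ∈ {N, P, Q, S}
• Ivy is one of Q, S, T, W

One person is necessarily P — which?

Mona

The 8 variables draw from only 8 values {N, P, Q, R, S, T, V, W}, so each is used; only Frank can be R, hence Frank = R.
The 7 still-open variables together cover exactly {N, P, Q, S, T, V, W} — 7 values for 7 variables — and T appears only in Ivy's list, so Ivy = T.
Among the 6 still-open variables, Q fits only Jack (and all 6 values in {N, P, Q, S, V, W} must be used), so Jack = Q.
Among the 5 still-open variables, P fits only Mona (and all 5 values in {N, P, S, V, W} must be used), so Mona = P.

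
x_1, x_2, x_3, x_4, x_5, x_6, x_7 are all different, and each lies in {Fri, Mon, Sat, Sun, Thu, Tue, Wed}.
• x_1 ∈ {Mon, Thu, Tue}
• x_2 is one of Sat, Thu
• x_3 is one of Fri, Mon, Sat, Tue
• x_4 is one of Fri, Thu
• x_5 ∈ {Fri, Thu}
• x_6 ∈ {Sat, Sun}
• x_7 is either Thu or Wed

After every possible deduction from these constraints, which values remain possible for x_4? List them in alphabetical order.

Fri, Thu

The 7 variables draw from only 7 values {Fri, Mon, Sat, Sun, Thu, Tue, Wed}, so each is used; only x_6 can be Sun, hence x_6 = Sun.
The 6 still-open variables together cover exactly {Fri, Mon, Sat, Thu, Tue, Wed} — 6 values for 6 variables — and Wed appears only in x_7's list, so x_7 = Wed.
x_4 and x_5 share exactly the 2 values {Fri, Thu}; by pigeonhole those values go to them, so strike Fri, Thu from x_1, x_2, x_3.
x_2 has just one choice, so x_2 = Sat. Strike Sat from x_3.
No further eliminations apply; x_4 can still be any of Fri, Thu.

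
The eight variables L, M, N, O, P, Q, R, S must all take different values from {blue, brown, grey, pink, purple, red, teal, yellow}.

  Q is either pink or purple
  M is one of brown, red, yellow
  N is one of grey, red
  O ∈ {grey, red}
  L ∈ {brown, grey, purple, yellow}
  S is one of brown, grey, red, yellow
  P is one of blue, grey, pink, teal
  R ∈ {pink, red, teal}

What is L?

purple

The 8 variables together cover exactly {blue, brown, grey, pink, purple, red, teal, yellow} — 8 values for 8 variables — and blue appears only in P's list, so P = blue.
The 7 still-open variables draw from only 7 values {brown, grey, pink, purple, red, teal, yellow}, so each is used; only R can be teal, hence R = teal.
Among the 6 still-open variables, pink fits only Q (and all 6 values in {brown, grey, pink, purple, red, yellow} must be used), so Q = pink.
The 5 still-open variables draw from only 5 values {brown, grey, purple, red, yellow}, so each is used; only L can be purple, hence L = purple.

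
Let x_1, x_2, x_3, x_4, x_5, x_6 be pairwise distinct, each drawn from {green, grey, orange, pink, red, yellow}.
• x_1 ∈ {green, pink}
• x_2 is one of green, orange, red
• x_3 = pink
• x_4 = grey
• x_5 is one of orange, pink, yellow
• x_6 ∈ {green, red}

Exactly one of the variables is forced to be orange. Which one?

x_3 must be pink (only option left). Remove pink from x_1, x_5.
x_4 must be grey (only option left).
x_1 has just one choice, so x_1 = green. Remove green from x_2, x_6.
x_6 must be red (only option left). Strike red from x_2.
So orange goes to x_2.

x_2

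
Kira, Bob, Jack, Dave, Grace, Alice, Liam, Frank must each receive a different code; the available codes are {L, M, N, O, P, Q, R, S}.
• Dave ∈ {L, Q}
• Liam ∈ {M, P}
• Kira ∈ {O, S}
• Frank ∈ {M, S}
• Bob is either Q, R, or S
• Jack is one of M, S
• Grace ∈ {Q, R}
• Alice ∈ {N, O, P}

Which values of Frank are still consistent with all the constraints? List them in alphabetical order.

The 8 variables draw from only 8 values {L, M, N, O, P, Q, R, S}, so each is used; only Dave can be L, hence Dave = L.
The 7 still-open variables together cover exactly {M, N, O, P, Q, R, S} — 7 values for 7 variables — and N appears only in Alice's list, so Alice = N.
The 6 still-open variables draw from only 6 values {M, O, P, Q, R, S}, so each is used; only Kira can be O, hence Kira = O.
The 5 still-open variables draw from only 5 values {M, P, Q, R, S}, so each is used; only Liam can be P, hence Liam = P.
Jack and Frank between them cover only {M, S} — a naked pair. Remove those values from Bob.
No further eliminations apply; Frank can still be any of M, S.

M, S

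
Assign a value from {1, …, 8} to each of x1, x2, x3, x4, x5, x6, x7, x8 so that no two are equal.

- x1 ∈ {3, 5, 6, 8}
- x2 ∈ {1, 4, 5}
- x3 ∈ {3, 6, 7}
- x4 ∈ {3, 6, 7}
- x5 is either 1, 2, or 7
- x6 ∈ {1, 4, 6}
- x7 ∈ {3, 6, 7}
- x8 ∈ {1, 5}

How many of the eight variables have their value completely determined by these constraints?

2

Among the 8 variables, 2 fits only x5 (and all 8 values in {1, 2, 3, 4, 5, 6, 7, 8} must be used), so x5 = 2.
The 7 still-open variables together cover exactly {1, 3, 4, 5, 6, 7, 8} — 7 values for 7 variables — and 8 appears only in x1's list, so x1 = 8.
x3, x4, x7 share exactly the 3 values {3, 6, 7}; by pigeonhole those values go to them, so strike 3, 6, 7 from x6.
Determined: x1=8, x5=2. The other variables each still have more than one consistent value. That makes 2.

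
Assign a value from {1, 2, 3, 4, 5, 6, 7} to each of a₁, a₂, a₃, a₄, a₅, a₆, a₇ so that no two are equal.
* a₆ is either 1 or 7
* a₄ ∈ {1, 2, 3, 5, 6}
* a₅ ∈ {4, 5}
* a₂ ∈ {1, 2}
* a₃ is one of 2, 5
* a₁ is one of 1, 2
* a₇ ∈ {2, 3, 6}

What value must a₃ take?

Among the 7 variables, 4 fits only a₅ (and all 7 values in {1, 2, 3, 4, 5, 6, 7} must be used), so a₅ = 4.
The 6 still-open variables together cover exactly {1, 2, 3, 5, 6, 7} — 6 values for 6 variables — and 7 appears only in a₆'s list, so a₆ = 7.
The 2 variables a₁ and a₂ are confined to {1, 2}, which locks those values in; drop them from a₃, a₄, a₇.
So a₃ = 5.

5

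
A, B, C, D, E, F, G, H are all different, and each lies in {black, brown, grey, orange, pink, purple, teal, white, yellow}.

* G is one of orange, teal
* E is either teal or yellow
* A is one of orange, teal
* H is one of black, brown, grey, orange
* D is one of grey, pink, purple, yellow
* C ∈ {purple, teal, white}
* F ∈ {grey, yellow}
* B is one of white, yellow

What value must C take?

purple

The 2 variables A and G are confined to {orange, teal}, which locks those values in; drop them from C, E, H.
E's domain is down to {yellow}, so E = yellow. Strike yellow from B, D, F.
F must be grey (only option left). Strike grey from D, H.
B has just one choice, so B = white. Eliminate white elsewhere: C.
So C = purple.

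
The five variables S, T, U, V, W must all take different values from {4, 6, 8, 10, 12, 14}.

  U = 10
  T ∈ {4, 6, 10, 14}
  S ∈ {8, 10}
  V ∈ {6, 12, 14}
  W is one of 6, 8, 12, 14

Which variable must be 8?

S

U must be 10 (only option left). Eliminate 10 elsewhere: S, T.
So 8 goes to S.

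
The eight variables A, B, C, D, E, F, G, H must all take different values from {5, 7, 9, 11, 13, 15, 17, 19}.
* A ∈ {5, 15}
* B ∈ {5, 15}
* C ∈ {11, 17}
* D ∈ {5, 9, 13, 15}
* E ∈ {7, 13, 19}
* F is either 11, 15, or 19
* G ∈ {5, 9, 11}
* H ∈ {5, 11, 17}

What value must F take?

19

The 8 variables together cover exactly {5, 7, 9, 11, 13, 15, 17, 19} — 8 values for 8 variables — and 7 appears only in E's list, so E = 7.
The 7 still-open variables draw from only 7 values {5, 9, 11, 13, 15, 17, 19}, so each is used; only D can be 13, hence D = 13.
The 6 still-open variables together cover exactly {5, 9, 11, 15, 17, 19} — 6 values for 6 variables — and 9 appears only in G's list, so G = 9.
Among the 5 still-open variables, 19 fits only F (and all 5 values in {5, 11, 15, 17, 19} must be used), so F = 19.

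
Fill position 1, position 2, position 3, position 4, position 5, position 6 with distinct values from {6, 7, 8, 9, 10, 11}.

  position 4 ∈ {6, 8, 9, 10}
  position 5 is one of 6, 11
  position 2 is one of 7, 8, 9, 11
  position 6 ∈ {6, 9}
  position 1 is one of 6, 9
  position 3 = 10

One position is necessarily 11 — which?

position 5

position 3's domain is down to {10}, so position 3 = 10. Strike 10 from position 4.
The 5 still-open variables together cover exactly {6, 7, 8, 9, 11} — 5 values for 5 variables — and 7 appears only in position 2's list, so position 2 = 7.
The 4 still-open variables draw from only 4 values {6, 8, 9, 11}, so each is used; only position 4 can be 8, hence position 4 = 8.
The 3 still-open variables draw from only 3 values {6, 9, 11}, so each is used; only position 5 can be 11, hence position 5 = 11.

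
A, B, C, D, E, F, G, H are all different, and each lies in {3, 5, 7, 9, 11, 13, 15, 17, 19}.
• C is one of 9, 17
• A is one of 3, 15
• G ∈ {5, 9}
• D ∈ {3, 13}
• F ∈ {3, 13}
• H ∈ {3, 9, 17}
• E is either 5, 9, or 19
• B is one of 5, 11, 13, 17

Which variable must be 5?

The 8 variables together cover exactly {3, 5, 9, 11, 13, 15, 17, 19} — 8 values for 8 variables — and 11 appears only in B's list, so B = 11.
The 7 still-open variables together cover exactly {3, 5, 9, 13, 15, 17, 19} — 7 values for 7 variables — and 15 appears only in A's list, so A = 15.
The 6 still-open variables draw from only 6 values {3, 5, 9, 13, 17, 19}, so each is used; only E can be 19, hence E = 19.
The 5 still-open variables draw from only 5 values {3, 5, 9, 13, 17}, so each is used; only G can be 5, hence G = 5.

G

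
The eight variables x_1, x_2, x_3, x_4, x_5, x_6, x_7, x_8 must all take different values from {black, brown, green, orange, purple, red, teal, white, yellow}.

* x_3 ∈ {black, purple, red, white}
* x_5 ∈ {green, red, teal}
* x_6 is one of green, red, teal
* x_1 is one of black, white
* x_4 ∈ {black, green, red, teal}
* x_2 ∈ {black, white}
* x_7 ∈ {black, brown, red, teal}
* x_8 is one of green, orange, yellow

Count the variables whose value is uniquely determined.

The 2 variables x_1 and x_2 are confined to {black, white}, which locks those values in; drop them from x_3, x_4, x_7.
The 3 variables x_4, x_5, x_6 are confined to {green, red, teal}, which locks those values in; drop them from x_3, x_7, x_8.
x_3's domain is down to {purple}, so x_3 = purple.
x_7 has just one choice, so x_7 = brown.
Determined: x_3=purple, x_7=brown. The other variables each still have more than one consistent value. That makes 2.

2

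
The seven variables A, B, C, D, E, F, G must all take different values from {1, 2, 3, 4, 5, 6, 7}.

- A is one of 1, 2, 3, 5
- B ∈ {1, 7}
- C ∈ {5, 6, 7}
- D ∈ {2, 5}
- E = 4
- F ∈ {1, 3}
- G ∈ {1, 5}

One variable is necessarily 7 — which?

E must be 4 (only option left).
Among the 6 still-open variables, 6 fits only C (and all 6 values in {1, 2, 3, 5, 6, 7} must be used), so C = 6.
The 5 still-open variables draw from only 5 values {1, 2, 3, 5, 7}, so each is used; only B can be 7, hence B = 7.

B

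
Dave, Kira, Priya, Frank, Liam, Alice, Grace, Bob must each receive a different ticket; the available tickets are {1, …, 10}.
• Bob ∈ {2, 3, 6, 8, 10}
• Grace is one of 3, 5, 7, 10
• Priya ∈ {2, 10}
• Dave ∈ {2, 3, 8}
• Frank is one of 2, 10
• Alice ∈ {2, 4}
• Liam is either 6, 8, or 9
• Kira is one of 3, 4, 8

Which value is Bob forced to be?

Priya and Frank share exactly the 2 values {2, 10}; by pigeonhole those values go to them, so strike 2, 10 from Dave, Alice, Grace, Bob.
Alice must be 4 (only option left). Strike 4 from Kira.
The 2 variables Dave and Kira are confined to {3, 8}, which locks those values in; drop them from Liam, Grace, Bob.
So Bob = 6.

6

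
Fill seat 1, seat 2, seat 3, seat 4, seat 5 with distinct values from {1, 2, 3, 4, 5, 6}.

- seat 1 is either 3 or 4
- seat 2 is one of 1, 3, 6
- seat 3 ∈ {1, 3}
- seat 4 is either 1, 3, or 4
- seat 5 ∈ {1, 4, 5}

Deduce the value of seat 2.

6

The 5 variables together cover exactly {1, 3, 4, 5, 6} — 5 values for 5 variables — and 5 appears only in seat 5's list, so seat 5 = 5.
The 4 still-open variables draw from only 4 values {1, 3, 4, 6}, so each is used; only seat 2 can be 6, hence seat 2 = 6.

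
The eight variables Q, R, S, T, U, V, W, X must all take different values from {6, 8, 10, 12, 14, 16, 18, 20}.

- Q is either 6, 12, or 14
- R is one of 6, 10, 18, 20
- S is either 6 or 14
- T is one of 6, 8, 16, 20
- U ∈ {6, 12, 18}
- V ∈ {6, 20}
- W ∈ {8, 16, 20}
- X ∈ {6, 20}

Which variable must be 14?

The 8 variables draw from only 8 values {6, 8, 10, 12, 14, 16, 18, 20}, so each is used; only R can be 10, hence R = 10.
Among the 7 still-open variables, 18 fits only U (and all 7 values in {6, 8, 12, 14, 16, 18, 20} must be used), so U = 18.
Among the 6 still-open variables, 12 fits only Q (and all 6 values in {6, 8, 12, 14, 16, 20} must be used), so Q = 12.
Among the 5 still-open variables, 14 fits only S (and all 5 values in {6, 8, 14, 16, 20} must be used), so S = 14.

S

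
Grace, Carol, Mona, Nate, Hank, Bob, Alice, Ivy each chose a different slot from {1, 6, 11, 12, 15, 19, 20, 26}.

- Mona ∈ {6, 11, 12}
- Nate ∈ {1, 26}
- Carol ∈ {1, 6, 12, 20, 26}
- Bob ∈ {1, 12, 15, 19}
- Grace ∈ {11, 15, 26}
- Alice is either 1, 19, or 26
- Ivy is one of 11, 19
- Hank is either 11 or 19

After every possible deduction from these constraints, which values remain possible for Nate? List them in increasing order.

1, 26

The 8 variables together cover exactly {1, 6, 11, 12, 15, 19, 20, 26} — 8 values for 8 variables — and 20 appears only in Carol's list, so Carol = 20.
The 7 still-open variables together cover exactly {1, 6, 11, 12, 15, 19, 26} — 7 values for 7 variables — and 6 appears only in Mona's list, so Mona = 6.
The 6 still-open variables together cover exactly {1, 11, 12, 15, 19, 26} — 6 values for 6 variables — and 12 appears only in Bob's list, so Bob = 12.
The 5 still-open variables draw from only 5 values {1, 11, 15, 19, 26}, so each is used; only Grace can be 15, hence Grace = 15.
The 2 variables Hank and Ivy are confined to {11, 19}, which locks those values in; drop them from Alice.
No further eliminations apply; Nate can still be any of 1, 26.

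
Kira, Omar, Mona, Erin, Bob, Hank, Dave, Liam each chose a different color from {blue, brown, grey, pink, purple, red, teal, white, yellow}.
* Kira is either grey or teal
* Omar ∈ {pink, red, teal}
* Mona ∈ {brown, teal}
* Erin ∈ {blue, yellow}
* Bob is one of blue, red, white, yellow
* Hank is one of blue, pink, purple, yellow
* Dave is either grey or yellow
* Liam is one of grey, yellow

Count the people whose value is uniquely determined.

Dave and Liam between them cover only {grey, yellow} — a naked pair. Remove those values from Kira, Erin, Bob, Hank.
Kira's domain is down to {teal}, so Kira = teal. Remove teal from Omar, Mona.
Mona has just one choice, so Mona = brown.
That leaves Erin = blue. Eliminate blue elsewhere: Bob, Hank.
Determined: Kira=teal, Mona=brown, Erin=blue. The other people each still have more than one consistent value. That makes 3.

3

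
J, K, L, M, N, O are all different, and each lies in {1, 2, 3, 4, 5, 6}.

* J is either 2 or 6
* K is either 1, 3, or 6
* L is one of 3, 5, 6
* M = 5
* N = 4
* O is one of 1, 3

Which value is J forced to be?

M must be 5 (only option left). So L can't be 5.
N must be 4 (only option left).
Among the 4 still-open variables, 2 fits only J (and all 4 values in {1, 2, 3, 6} must be used), so J = 2.

2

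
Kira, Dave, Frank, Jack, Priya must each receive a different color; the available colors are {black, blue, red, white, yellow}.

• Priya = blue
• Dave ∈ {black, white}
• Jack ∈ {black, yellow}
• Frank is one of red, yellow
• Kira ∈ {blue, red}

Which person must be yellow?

Frank

Priya's domain is down to {blue}, so Priya = blue. Strike blue from Kira.
That leaves Kira = red. Eliminate red elsewhere: Frank.
So yellow goes to Frank.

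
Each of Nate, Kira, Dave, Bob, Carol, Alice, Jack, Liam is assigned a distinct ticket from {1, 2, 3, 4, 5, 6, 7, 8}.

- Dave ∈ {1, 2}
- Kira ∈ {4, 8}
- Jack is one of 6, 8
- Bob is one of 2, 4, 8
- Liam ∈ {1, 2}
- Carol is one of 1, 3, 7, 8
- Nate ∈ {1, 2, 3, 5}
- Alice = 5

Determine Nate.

Alice must be 5 (only option left). Strike 5 from Nate.
Among the 7 still-open variables, 6 fits only Jack (and all 7 values in {1, 2, 3, 4, 6, 7, 8} must be used), so Jack = 6.
Among the 6 still-open variables, 7 fits only Carol (and all 6 values in {1, 2, 3, 4, 7, 8} must be used), so Carol = 7.
Among the 5 still-open variables, 3 fits only Nate (and all 5 values in {1, 2, 3, 4, 8} must be used), so Nate = 3.

3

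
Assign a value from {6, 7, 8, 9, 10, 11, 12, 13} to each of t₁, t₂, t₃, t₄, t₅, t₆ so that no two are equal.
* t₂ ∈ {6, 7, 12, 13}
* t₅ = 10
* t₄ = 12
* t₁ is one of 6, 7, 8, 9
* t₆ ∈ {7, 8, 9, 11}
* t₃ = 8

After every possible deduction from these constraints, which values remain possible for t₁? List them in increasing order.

t₃ must be 8 (only option left). Remove 8 from t₁, t₆.
t₄'s domain is down to {12}, so t₄ = 12. Strike 12 from t₂.
t₅'s domain is down to {10}, so t₅ = 10.
No further eliminations apply; t₁ can still be any of 6, 7, 9.

6, 7, 9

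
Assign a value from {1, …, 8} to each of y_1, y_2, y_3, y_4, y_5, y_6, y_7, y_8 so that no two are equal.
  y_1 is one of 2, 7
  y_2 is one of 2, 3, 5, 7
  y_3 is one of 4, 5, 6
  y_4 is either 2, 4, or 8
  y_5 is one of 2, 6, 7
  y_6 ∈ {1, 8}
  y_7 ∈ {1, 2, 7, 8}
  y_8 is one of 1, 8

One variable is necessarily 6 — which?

The 8 variables together cover exactly {1, 2, 3, 4, 5, 6, 7, 8} — 8 values for 8 variables — and 3 appears only in y_2's list, so y_2 = 3.
The 7 still-open variables together cover exactly {1, 2, 4, 5, 6, 7, 8} — 7 values for 7 variables — and 5 appears only in y_3's list, so y_3 = 5.
Among the 6 still-open variables, 4 fits only y_4 (and all 6 values in {1, 2, 4, 6, 7, 8} must be used), so y_4 = 4.
The 5 still-open variables together cover exactly {1, 2, 6, 7, 8} — 5 values for 5 variables — and 6 appears only in y_5's list, so y_5 = 6.

y_5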